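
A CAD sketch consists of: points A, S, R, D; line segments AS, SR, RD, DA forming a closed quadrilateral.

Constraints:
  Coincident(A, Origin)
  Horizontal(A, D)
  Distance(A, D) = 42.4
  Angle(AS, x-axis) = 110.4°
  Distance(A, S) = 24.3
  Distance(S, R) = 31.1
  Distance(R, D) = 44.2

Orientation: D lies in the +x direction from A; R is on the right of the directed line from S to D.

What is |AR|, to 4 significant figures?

7.545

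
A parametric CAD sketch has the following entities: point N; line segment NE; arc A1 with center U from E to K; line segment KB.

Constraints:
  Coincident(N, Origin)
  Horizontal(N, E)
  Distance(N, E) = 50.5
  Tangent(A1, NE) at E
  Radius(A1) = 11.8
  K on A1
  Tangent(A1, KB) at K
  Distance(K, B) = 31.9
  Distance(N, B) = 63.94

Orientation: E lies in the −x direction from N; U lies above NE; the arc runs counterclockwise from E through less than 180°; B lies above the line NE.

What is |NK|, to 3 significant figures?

41.4

Checks: |UK| = 11.80 ✓; ∠(UK, KB) = 90.00° ✓; |KB| = 31.90 ✓; |NB| = 63.94 ✓.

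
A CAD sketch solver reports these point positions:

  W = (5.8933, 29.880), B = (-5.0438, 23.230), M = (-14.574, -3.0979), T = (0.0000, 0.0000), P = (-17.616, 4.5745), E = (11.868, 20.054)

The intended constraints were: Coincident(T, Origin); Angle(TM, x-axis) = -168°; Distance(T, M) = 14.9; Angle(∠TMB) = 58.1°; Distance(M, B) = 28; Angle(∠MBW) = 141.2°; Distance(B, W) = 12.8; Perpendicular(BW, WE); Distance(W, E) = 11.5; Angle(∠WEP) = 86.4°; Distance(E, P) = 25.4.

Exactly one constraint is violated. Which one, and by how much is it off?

Distance(E, P) = 25.4 — off by 7.90.

T = (0.00, 0.00) ✓; TM at -168.0° ✓; |TM| = 14.90 ✓; ∠TMB = 58.10° ✓; |MB| = 28.00 ✓; ∠MBW = 141.2° ✓; |BW| = 12.80 ✓; ∠(BW, WE) = 90.00° ✓; |WE| = 11.50 ✓; ∠WEP = 86.40° ✓; |EP| = 33.30 ✗.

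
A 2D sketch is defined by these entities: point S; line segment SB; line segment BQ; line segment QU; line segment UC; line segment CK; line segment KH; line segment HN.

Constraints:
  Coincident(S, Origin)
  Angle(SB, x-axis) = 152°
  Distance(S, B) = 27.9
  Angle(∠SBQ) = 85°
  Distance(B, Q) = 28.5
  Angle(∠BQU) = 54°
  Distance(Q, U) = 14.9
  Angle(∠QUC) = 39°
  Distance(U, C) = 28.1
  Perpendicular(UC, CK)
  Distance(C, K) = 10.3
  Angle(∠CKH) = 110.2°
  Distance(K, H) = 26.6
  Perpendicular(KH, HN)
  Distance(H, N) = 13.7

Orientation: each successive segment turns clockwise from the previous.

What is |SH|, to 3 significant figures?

41.7

UC ⟂ CK, so CK runs at 60.0°; with |CK| = 10.3, K = (-23.0, 46.1). ∠CKH = 110.2° gives KH at -9.80° from the x-axis; with |KH| = 26.6, H = (3.25, 41.5). Then |SH| = |H − S| = 41.7.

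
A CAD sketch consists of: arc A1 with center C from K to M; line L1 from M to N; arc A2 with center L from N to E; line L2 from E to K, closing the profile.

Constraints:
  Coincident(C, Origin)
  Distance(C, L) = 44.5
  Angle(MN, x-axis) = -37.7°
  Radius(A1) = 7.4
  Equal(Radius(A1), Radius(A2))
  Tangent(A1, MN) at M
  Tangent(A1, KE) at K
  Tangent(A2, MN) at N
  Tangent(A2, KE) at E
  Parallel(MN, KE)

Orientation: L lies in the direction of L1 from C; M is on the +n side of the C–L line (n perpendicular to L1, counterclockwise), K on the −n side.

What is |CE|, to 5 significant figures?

45.111

The slot axis is L1's direction at -37.7°, so u = (cos -37.7°, sin -37.7°) = (0.79122, -0.61153) and n = (−sin -37.7°, cos -37.7°) = (0.61153, 0.79122). C is at the origin and L lies 44.5 along u from C, so L = 44.5·u = (35.209, -27.213). Tangency of A1 to both parallel lines with radius 7.4 puts M and K at C ± 7.4·n: M = (4.5253, 5.8551), K = (-4.5253, -5.8551). Equal radii place N and E the same way about L: N = L + 7.4·n = (39.735, -21.358), E = L − 7.4·n = (30.684, -33.068). Then |CE| = |E − C| = 45.111.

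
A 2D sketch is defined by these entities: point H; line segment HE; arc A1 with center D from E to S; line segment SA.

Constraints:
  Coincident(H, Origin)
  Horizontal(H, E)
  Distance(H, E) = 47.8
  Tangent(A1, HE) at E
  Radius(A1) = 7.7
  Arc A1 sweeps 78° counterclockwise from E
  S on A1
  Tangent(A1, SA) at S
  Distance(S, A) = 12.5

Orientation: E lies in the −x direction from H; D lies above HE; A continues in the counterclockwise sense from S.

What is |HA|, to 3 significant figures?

41.9

On A1, E sits at bearing -90° from D; a 78° counterclockwise sweep puts S at bearing -12°, so S = D + 7.7·(cos -12°, sin -12°) = (-40.3, 6.10). Tangency of A1 to SA means the radius DS is perpendicular to SA, so SA runs along (−sin -12°, cos -12°); with |SA| = 12.5, A = (-37.7, 18.3). Then |HA| = |A − H| = 41.9.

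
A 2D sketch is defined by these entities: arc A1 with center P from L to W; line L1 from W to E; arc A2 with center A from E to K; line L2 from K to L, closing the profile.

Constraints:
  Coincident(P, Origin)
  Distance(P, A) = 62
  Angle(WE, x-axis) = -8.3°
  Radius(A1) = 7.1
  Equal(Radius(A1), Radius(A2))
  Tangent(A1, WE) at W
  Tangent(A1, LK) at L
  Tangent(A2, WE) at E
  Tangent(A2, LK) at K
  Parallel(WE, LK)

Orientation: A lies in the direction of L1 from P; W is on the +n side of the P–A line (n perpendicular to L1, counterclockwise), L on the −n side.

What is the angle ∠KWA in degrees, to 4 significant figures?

6.367°

Tangency of A1 to both parallel lines with radius 7.1 puts W and L at P ± 7.1·n: W = (1.025, 7.026), L = (-1.025, -7.026). Equal radii place E and K the same way about A: E = A + 7.1·n = (62.38, -1.924), K = A − 7.1·n = (60.33, -15.98). Then cos ∠KWA = WK·WA / (|WK||WA|), giving 6.367°.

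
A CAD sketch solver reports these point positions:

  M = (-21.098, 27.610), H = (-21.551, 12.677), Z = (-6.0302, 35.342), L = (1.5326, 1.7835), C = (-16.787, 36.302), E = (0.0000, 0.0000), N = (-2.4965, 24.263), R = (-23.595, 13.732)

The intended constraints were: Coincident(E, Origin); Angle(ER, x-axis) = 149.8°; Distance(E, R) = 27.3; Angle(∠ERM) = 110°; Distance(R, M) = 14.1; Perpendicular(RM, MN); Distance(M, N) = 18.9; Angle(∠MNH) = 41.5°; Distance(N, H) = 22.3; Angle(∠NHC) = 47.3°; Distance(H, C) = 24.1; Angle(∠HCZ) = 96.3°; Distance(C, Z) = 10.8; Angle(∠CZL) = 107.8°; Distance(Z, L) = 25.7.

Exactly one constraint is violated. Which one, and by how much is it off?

Distance(Z, L) = 25.7 — off by 8.70.

E = (0.00, 0.00) ✓; ER at 149.8° ✓; |ER| = 27.30 ✓; ∠ERM = 110.0° ✓; |RM| = 14.10 ✓; ∠(RM, MN) = 90.00° ✓; |MN| = 18.90 ✓; ∠MNH = 41.50° ✓; |NH| = 22.30 ✓; ∠NHC = 47.30° ✓; |HC| = 24.10 ✓; ∠HCZ = 96.30° ✓; |CZ| = 10.80 ✓; ∠CZL = 107.8° ✓; |ZL| = 34.40 ✗.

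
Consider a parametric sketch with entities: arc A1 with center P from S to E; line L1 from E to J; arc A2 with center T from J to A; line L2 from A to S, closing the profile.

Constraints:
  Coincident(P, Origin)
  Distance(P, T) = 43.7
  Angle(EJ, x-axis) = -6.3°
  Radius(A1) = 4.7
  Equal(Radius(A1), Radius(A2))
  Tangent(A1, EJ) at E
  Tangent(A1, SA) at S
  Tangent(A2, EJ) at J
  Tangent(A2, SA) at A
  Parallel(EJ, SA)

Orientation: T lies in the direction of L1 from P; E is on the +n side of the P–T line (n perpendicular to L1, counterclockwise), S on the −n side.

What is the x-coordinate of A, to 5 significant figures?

42.920

Tangency of A1 to both parallel lines with radius 4.7 puts E and S at P ± 4.7·n: E = (0.51575, 4.6716), S = (-0.51575, -4.6716). Equal radii place J and A the same way about T: J = T + 4.7·n = (43.952, -0.12377), A = T − 4.7·n = (42.920, -9.4670). So A.x = 42.920.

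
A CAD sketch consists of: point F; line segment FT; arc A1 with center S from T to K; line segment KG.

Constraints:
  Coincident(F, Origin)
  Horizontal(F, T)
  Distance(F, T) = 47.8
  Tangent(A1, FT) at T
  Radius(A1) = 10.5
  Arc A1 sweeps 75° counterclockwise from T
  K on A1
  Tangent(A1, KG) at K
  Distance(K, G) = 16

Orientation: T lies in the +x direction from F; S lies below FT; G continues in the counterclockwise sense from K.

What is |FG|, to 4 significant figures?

40.78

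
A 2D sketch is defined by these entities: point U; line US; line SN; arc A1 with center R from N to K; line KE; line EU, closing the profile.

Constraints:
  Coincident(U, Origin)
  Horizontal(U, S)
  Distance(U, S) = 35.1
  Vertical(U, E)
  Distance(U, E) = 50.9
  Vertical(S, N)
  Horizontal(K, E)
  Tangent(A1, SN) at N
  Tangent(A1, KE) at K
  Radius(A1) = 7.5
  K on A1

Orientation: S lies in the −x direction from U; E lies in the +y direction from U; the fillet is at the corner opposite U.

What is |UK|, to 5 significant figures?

57.901

U is at the origin; U and S share the same y with |US| = 35.1 and S on the −x side, so S = (-35.100, 0.0000). UE is vertical with |UE| = 50.9 and E on the +y side, so E = (0.0000, 50.900). The virtual corner opposite U is at (-35.100, 50.900). Since A1 is tangent to SN there, RN ⟂ SN and tangency of A1 to KE means the radius RK is perpendicular to KE, with radius 7.5, so the center R sits 7.5 in from both sides at R = (-27.600, 43.400). That places the tangent points at N = (-35.100, 43.400) on SN and K = (-27.600, 50.900) on KE. Then |UK| = |K − U| = 57.901.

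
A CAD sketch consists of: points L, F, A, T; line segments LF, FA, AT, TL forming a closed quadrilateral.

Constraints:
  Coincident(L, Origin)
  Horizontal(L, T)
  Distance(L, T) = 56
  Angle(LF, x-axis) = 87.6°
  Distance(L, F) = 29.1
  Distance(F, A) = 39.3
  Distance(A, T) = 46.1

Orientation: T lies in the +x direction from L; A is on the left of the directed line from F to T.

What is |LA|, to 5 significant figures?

57.116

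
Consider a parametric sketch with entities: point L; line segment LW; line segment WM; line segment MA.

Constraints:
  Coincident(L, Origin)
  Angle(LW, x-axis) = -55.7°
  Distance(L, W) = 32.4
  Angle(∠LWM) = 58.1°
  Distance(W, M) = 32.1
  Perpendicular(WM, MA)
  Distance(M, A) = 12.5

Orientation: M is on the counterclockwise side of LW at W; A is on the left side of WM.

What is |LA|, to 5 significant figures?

21.203

L is at the origin; LW runs at -55.7° with length 32.4, so W = 32.4·(cos -55.7°, sin -55.7°) = (18.258, -26.766). ∠LWM = 58.1°, so WM runs at -55.7° + (180° − 58.1°) = 66.200° from the x-axis; with |WM| = 32.1, M = W + 32.1·(cos 66.200°, sin 66.200°) = (31.212, 2.6046). WM ⟂ MA; with |MA| = 12.5 on the left of WM, A = M + 12.5·(-0.91496, 0.40355) = (19.775, 7.6489). Then |LA| = |A − L| = 21.203.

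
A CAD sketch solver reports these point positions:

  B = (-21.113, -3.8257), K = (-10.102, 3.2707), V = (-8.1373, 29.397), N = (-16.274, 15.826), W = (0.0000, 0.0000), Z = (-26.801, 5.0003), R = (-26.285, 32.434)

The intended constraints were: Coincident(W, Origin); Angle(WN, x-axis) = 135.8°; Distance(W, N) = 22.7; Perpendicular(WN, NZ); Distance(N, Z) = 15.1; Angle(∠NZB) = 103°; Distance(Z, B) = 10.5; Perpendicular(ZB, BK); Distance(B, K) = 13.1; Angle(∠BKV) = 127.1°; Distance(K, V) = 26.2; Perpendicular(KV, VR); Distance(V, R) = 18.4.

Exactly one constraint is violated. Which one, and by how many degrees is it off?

Perpendicular(KV, VR) — off by 5.20°.

W = (0.00, 0.00) ✓; WN at 135.8° ✓; |WN| = 22.70 ✓; ∠(WN, NZ) = 90.00° ✓; |NZ| = 15.10 ✓; ∠NZB = 103.0° ✓; |ZB| = 10.50 ✓; ∠(ZB, BK) = 90.00° ✓; |BK| = 13.10 ✓; ∠BKV = 127.1° ✓; |KV| = 26.20 ✓; ∠(KV, VR) = 84.80° ✗; |VR| = 18.40 ✓.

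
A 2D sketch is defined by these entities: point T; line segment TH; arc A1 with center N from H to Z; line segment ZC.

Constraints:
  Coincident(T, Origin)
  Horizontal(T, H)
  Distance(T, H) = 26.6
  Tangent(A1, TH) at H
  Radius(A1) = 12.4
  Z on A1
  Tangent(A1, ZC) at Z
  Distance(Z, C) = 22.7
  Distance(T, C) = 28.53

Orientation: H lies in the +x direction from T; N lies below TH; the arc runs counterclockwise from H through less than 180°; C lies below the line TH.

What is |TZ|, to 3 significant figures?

16.9

Checks: T = (0.00, 0.00) ✓; |NZ| = 12.40 ✓; ∠(NZ, ZC) = 90.00° ✓; |ZC| = 22.70 ✓; |TC| = 28.53 ✓.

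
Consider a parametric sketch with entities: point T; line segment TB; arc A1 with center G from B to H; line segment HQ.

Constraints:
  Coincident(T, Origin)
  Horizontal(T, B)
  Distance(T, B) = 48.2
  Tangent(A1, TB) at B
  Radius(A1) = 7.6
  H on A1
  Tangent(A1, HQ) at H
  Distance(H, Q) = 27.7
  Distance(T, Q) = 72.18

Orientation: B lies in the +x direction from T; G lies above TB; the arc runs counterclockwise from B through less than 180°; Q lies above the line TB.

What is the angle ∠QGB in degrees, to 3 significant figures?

143°

Checks: T.y = 0.00, B.y = 0.00 ✓; |GH| = 7.600 ✓; ∠(GH, HQ) = 90.00° ✓; |HQ| = 27.70 ✓; |TQ| = 72.18 ✓.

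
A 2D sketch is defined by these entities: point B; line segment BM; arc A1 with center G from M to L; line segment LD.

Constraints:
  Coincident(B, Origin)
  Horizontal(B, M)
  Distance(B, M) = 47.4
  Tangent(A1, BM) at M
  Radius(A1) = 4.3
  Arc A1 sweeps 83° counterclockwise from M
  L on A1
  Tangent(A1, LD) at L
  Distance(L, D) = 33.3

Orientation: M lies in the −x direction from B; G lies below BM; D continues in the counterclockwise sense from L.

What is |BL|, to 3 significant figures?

51.8

B is at the origin; B and M share the same y with |BM| = 47.4 and M on the −x side, so M = (-47.4, 0.00). Tangency of A1 to BM means the radius GM is perpendicular to BM, so G = M + (0, -4.3) = (-47.4, -4.30). On A1, M sits at bearing 90° from G; an 83° counterclockwise sweep puts L at bearing 173°, so L = G + 4.3·(cos 173°, sin 173°) = (-51.7, -3.78). Then |BL| = |L − B| = 51.8.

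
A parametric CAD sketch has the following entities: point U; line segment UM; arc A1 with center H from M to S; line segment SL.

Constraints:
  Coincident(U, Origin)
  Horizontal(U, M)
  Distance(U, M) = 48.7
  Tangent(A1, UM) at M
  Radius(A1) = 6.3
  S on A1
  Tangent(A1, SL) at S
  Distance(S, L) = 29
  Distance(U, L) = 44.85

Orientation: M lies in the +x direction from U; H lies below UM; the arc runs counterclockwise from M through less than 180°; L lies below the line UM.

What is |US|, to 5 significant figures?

43.014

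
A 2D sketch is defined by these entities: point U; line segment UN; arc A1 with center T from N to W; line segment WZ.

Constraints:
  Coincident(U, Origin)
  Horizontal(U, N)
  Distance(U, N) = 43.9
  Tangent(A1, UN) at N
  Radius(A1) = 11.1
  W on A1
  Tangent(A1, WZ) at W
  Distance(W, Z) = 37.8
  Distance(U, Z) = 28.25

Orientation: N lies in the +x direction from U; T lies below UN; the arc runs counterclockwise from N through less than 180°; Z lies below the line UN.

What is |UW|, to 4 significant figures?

36.81

U is at the origin; UN is horizontal with |UN| = 43.9 and N on the +x side, so N = (43.90, 0.000). A1 meets UN tangentially, so TN is at right angles to UN, so T = N + (0, -11.1) = (43.90, -11.10). Since TW ⟂ WZ (tangency), |TZ| = √(11.1² + 37.8²) = 39.40 regardless of where W sits on A1. So Z lies on both circle(U, 28.25) and circle(T, 39.40); the below-UN intersection is Z = (7.908, -27.12). W is the foot of the tangent from Z: W = (36.71, -2.642).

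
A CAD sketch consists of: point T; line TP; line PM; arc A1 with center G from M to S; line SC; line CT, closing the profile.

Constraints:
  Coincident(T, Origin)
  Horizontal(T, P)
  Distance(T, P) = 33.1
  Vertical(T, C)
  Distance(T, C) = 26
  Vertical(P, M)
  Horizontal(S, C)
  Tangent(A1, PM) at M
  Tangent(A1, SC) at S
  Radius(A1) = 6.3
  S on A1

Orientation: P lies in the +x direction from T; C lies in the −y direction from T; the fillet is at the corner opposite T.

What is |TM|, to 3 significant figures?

38.5

T is at the origin; T and P share the same y with |TP| = 33.1 and P on the +x side, so P = (33.1, 0.00). T and C share the same x with |TC| = 26.0 and C on the −y side, so C = (0.00, -26.0). The virtual corner opposite T is at (33.1, -26.0). The tangent condition forces GM to be normal to PM and tangency of A1 to SC means the radius GS is perpendicular to SC, with radius 6.3, so the center G sits 6.3 in from both sides at G = (26.8, -19.7). That places the tangent points at M = (33.1, -19.7) on PM and S = (26.8, -26.0) on SC. Then |TM| = |M − T| = 38.5.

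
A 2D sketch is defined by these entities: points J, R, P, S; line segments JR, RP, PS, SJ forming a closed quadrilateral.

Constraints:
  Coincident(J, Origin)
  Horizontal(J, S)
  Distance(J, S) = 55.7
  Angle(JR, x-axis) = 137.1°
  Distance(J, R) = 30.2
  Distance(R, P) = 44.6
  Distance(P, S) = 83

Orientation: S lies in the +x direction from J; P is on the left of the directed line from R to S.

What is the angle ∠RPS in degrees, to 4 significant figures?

71.09°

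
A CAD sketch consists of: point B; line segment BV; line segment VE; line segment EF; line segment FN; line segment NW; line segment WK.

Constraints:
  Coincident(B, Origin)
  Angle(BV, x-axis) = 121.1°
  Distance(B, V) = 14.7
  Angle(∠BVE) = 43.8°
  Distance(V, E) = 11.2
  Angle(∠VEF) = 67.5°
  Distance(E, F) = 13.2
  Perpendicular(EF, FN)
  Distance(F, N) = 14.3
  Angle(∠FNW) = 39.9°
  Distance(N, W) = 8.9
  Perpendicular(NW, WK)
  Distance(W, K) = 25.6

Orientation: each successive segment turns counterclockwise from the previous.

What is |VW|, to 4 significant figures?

4.306

B is at the origin; BV runs at 121.1° with length 14.7, so V = (-7.593, 12.59). ∠BVE = 43.8° gives VE at -102.7° from the x-axis; with |VE| = 11.2, E = (-10.06, 1.661). ∠VEF = 67.5° gives EF at 9.800° from the x-axis; with |EF| = 13.2, F = (2.952, 3.908). EF is perpendicular to FN, so FN runs at 99.80°; with |FN| = 14.3, N = (0.5181, 18.00). ∠FNW = 39.9° gives NW at -120.1° from the x-axis; with |NW| = 8.9, W = (-3.945, 10.30). Then |VW| = |W − V| = 4.306.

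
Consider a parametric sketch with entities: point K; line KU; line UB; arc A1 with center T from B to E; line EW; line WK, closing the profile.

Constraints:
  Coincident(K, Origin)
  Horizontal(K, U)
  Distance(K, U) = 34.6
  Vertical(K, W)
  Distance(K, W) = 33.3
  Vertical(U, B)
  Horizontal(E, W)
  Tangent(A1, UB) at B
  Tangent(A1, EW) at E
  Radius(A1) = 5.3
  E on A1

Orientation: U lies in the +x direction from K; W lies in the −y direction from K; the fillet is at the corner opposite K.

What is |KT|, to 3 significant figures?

40.5

K is at the origin; KU is horizontal with |KU| = 34.6 and U on the +x side, so U = (34.6, 0.00). K and W share the same x with |KW| = 33.3 and W on the −y side, so W = (0.00, -33.3). The virtual corner opposite K is at (34.6, -33.3). A1 meets UB tangentially, so TB is at right angles to UB and A1 meets EW tangentially, so TE is at right angles to EW, with radius 5.3, so the center T sits 5.3 in from both sides at T = (29.3, -28.0). Then |KT| = |T − K| = 40.5.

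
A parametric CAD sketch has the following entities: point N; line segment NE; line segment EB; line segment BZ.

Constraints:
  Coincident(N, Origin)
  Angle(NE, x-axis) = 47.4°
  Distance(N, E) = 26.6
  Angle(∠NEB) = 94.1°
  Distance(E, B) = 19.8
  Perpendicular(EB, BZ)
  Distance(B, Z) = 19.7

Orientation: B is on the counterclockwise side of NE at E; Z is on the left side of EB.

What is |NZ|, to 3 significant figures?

22.8

N is at the origin; NE runs at 47.4° with length 26.6, so E = 26.6·(cos 47.4°, sin 47.4°) = (18.0, 19.6). ∠NEB = 94.1°, so EB runs at 47.4° + (180° − 94.1°) = 133° from the x-axis; with |EB| = 19.8, B = E + 19.8·(cos 133°, sin 133°) = (4.43, 34.0). The perpendicularity gives BZ at right angles to EB; with |BZ| = 19.7 on the left of EB, Z = B + 19.7·(-0.728, -0.686) = (-9.91, 20.5). Then |NZ| = |Z − N| = 22.8.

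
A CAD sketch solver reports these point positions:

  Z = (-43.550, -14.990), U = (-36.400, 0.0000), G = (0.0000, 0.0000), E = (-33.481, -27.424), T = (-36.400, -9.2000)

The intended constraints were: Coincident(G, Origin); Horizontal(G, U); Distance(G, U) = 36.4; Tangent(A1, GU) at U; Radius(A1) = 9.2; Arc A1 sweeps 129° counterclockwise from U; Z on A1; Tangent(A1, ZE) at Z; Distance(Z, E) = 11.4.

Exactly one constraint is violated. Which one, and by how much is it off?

Distance(Z, E) = 11.4 — off by 4.60.

G = (0.00, 0.00) ✓; G.y = 0.00, U.y = 0.00 ✓; |GU| = 36.40 ✓; ∠(TU, UG) = 90.00° ✓; |TU| = 9.200 ✓; bearing(T→Z) − bearing(T→U) = 129.0° ✓; |TZ| = 9.200 ✓; ∠(TZ, ZE) = 90.00° ✓; |ZE| = 16.00 ✗.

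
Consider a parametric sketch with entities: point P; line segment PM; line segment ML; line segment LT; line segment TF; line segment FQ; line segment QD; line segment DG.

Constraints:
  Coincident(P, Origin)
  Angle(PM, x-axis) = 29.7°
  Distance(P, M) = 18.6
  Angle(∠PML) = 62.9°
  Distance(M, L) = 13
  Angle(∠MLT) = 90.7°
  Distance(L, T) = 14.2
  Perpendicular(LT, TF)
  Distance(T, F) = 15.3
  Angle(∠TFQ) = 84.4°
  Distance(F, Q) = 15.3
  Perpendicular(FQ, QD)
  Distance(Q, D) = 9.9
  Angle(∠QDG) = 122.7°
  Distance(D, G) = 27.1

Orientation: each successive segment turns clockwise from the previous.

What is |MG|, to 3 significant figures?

32.3

P is at the origin; PM runs at 29.7° with length 18.6, so M = (16.2, 9.22). ∠PML = 62.9° gives ML at -87.4° from the x-axis; with |ML| = 13.0, L = (16.7, -3.77). ∠MLT = 90.7° gives LT at -177° from the x-axis; with |LT| = 14.2, T = (2.57, -4.59). The perpendicularity gives TF at right angles to LT, so TF runs at 93.3°; with |TF| = 15.3, F = (1.69, 10.7). ∠TFQ = 84.4° gives FQ at -2.30° from the x-axis; with |FQ| = 15.3, Q = (17.0, 10.1). FQ is perpendicular to QD, so QD runs at -92.3°; with |QD| = 9.9, D = (16.6, 0.180). ∠QDG = 122.7° gives DG at -150° from the x-axis; with |DG| = 27.1, G = (-6.79, -13.5). Then |MG| = |G − M| = 32.3.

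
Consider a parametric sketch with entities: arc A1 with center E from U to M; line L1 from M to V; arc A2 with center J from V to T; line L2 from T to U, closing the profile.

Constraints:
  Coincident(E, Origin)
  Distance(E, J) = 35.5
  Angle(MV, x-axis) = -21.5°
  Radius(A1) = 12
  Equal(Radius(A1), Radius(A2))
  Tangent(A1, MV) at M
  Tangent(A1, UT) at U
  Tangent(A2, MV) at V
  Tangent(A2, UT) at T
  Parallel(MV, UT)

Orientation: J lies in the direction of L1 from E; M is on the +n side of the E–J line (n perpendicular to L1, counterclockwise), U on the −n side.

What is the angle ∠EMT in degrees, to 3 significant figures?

55.9°

Tangency of A1 to both parallel lines with radius 12.0 puts M and U at E ± 12.0·n: M = (4.40, 11.2), U = (-4.40, -11.2). Equal radii place V and T the same way about J: V = J + 12.0·n = (37.4, -1.85), T = J − 12.0·n = (28.6, -24.2). Then cos ∠EMT = ME·MT / (|ME||MT|), giving 55.9°.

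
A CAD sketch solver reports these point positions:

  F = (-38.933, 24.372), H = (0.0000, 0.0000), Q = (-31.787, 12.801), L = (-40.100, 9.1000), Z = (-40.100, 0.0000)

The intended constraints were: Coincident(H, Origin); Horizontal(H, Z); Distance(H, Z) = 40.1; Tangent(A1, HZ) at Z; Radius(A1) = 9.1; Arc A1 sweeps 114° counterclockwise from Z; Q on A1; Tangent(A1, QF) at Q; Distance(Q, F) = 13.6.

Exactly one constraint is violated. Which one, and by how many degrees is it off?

Tangent(A1, QF) at Q — off by 7.70°.

H = (0.00, 0.00) ✓; H.y = 0.00, Z.y = 0.00 ✓; |HZ| = 40.10 ✓; ∠(LZ, ZH) = 90.00° ✓; |LZ| = 9.100 ✓; bearing(L→Q) − bearing(L→Z) = 114.0° ✓; |LQ| = 9.100 ✓; ∠(LQ, QF) = 82.30° ✗; |QF| = 13.60 ✓.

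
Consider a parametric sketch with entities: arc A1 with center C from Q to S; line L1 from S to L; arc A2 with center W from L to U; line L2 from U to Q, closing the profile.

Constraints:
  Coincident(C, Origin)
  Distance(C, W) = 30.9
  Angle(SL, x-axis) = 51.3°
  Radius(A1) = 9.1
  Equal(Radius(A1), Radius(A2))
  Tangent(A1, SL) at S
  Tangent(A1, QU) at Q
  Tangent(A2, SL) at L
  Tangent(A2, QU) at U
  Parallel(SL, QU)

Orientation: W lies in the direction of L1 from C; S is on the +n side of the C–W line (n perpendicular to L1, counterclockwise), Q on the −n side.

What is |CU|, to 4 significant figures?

32.21

The slot axis is L1's direction at 51.3°, so u = (cos 51.3°, sin 51.3°) = (0.6252, 0.7804) and n = (−sin 51.3°, cos 51.3°) = (-0.7804, 0.6252). C is at the origin and W lies 30.9 along u from C, so W = 30.9·u = (19.32, 24.12). Tangency of A1 to both parallel lines with radius 9.1 puts S and Q at C ± 9.1·n: S = (-7.102, 5.690), Q = (7.102, -5.690). Equal radii place L and U the same way about W: L = W + 9.1·n = (12.22, 29.81), U = W − 9.1·n = (26.42, 18.43). Then |CU| = |U − C| = 32.21.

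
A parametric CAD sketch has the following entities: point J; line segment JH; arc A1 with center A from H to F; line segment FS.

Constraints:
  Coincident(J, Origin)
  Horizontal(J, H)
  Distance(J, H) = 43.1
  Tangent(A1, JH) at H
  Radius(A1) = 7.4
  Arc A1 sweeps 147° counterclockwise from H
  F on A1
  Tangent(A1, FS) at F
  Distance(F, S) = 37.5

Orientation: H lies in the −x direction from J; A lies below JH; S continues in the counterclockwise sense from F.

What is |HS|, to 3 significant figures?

43.7

J is at the origin; JH is horizontal with |JH| = 43.1 and H on the −x side, so H = (-43.1, 0.00). A1 meets JH tangentially, so AH is at right angles to JH, so A = H + (0, -7.4) = (-43.1, -7.40). On A1, H sits at bearing 90° from A; a 147° counterclockwise sweep puts F at bearing 237°, so F = A + 7.4·(cos 237°, sin 237°) = (-47.1, -13.6). Tangency of A1 to FS means the radius AF is perpendicular to FS, so FS runs along (−sin 237°, cos 237°); with |FS| = 37.5, S = (-15.7, -34.0). Then |HS| = |S − H| = 43.7.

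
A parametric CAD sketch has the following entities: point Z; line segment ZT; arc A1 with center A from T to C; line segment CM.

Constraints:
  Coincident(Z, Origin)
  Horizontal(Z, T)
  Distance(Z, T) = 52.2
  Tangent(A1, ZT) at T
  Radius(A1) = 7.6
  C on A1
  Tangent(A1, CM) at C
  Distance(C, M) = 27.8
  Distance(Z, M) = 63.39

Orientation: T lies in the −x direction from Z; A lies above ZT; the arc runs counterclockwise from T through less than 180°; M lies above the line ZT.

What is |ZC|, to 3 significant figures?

45.8

Z is at the origin; Z and T share the same y with |ZT| = 52.2 and T on the −x side, so T = (-52.2, 0.00). Tangency of A1 to ZT means the radius AT is perpendicular to ZT, so A = T + (0, 7.6) = (-52.2, 7.60). Since AC ⟂ CM (tangency), |AM| = √(7.6² + 27.8²) = 28.8 regardless of where C sits on A1. So M lies on both circle(Z, 63.39) and circle(A, 28.8); the above-ZT intersection is M = (-51.9, 36.4). C is the foot of the tangent from M: C = (-44.8, 9.52).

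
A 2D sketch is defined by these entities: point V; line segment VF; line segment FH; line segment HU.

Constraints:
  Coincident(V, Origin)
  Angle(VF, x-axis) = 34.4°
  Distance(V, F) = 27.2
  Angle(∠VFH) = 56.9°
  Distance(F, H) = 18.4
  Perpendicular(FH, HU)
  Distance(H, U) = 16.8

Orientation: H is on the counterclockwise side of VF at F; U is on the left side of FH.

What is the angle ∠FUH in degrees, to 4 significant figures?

47.60°

∠VFH = 56.9°, so FH runs at 34.4° + (180° − 56.9°) = 157.5° from the x-axis; with |FH| = 18.4, H = F + 18.4·(cos 157.5°, sin 157.5°) = (5.444, 22.41). FH is perpendicular to HU; with |HU| = 16.8 on the left of FH, U = H + 16.8·(-0.3827, -0.9239) = (-0.9854, 6.887). Then cos ∠FUH = UF·UH / (|UF||UH|), giving 47.60°.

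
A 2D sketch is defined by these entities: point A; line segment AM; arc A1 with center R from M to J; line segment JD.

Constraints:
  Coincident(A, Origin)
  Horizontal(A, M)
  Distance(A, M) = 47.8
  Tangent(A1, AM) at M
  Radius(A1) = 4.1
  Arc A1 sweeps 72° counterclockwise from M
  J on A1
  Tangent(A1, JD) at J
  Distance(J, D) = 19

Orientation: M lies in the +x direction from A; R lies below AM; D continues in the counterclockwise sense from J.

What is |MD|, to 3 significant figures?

23.1

A is at the origin; AM is horizontal with |AM| = 47.8 and M on the +x side, so M = (47.8, 0.00). Since A1 is tangent to AM there, RM ⟂ AM, so R = M + (0, -4.1) = (47.8, -4.10). On A1, M sits at bearing 90° from R; a 72° counterclockwise sweep puts J at bearing 162°, so J = R + 4.1·(cos 162°, sin 162°) = (43.9, -2.83). A1 meets JD tangentially, so RJ is at right angles to JD, so JD runs along (−sin 162°, cos 162°); with |JD| = 19.0, D = (38.0, -20.9). Then |MD| = |D − M| = 23.1.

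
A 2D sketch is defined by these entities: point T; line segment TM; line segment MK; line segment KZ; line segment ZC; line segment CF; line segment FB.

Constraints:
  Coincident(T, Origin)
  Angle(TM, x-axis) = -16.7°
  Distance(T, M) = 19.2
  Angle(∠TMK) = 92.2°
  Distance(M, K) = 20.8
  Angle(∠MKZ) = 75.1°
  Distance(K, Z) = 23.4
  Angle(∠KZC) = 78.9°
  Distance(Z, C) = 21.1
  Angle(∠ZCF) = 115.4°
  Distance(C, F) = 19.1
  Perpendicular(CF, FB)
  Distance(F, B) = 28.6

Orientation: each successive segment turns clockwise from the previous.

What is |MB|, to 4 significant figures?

25.21

T is at the origin; TM runs at -16.7° with length 19.2, so M = (18.39, -5.517). ∠TMK = 92.2° gives MK at -104.5° from the x-axis; with |MK| = 20.8, K = (13.18, -25.65). ∠MKZ = 75.1° gives KZ at 150.6° from the x-axis; with |KZ| = 23.4, Z = (-7.204, -14.17). ∠KZC = 78.9° gives ZC at 49.50° from the x-axis; with |ZC| = 21.1, C = (6.499, 1.877). ∠ZCF = 115.4° gives CF at -15.10° from the x-axis; with |CF| = 19.1, F = (24.94, -3.099). The perpendicularity gives FB at right angles to CF, so FB runs at -105.1°; with |FB| = 28.6, B = (17.49, -30.71). Then |MB| = |B − M| = 25.21.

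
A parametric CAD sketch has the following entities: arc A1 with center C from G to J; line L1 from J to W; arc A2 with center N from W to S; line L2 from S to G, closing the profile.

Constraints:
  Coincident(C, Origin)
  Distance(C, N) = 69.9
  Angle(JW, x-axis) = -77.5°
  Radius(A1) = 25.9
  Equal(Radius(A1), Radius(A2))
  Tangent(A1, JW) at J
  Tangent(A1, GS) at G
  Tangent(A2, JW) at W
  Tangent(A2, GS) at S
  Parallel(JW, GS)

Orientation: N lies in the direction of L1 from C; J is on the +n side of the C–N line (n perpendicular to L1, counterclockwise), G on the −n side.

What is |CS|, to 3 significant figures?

74.5

The slot axis is L1's direction at -77.5°, so u = (cos -77.5°, sin -77.5°) = (0.216, -0.976) and n = (−sin -77.5°, cos -77.5°) = (0.976, 0.216). C is at the origin and N lies 69.9 along u from C, so N = 69.9·u = (15.1, -68.2). Tangency of A1 to both parallel lines with radius 25.9 puts J and G at C ± 25.9·n: J = (25.3, 5.61), G = (-25.3, -5.61). Equal radii place W and S the same way about N: W = N + 25.9·n = (40.4, -62.6), S = N − 25.9·n = (-10.2, -73.8). Then |CS| = |S − C| = 74.5.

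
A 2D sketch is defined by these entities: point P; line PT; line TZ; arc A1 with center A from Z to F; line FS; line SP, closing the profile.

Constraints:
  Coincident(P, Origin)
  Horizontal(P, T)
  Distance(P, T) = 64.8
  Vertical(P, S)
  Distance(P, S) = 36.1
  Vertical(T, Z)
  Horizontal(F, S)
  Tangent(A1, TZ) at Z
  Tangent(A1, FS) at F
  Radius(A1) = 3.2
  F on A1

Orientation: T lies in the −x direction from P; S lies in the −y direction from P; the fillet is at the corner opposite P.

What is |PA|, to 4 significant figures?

69.84

P is at the origin; P and T share the same y with |PT| = 64.8 and T on the −x side, so T = (-64.80, 0.000). P and S share the same x with |PS| = 36.1 and S on the −y side, so S = (0.000, -36.10). The virtual corner opposite P is at (-64.80, -36.10). Since A1 is tangent to TZ there, AZ ⟂ TZ and since A1 is tangent to FS there, AF ⟂ FS, with radius 3.2, so the center A sits 3.2 in from both sides at A = (-61.60, -32.90). Then |PA| = |A − P| = 69.84.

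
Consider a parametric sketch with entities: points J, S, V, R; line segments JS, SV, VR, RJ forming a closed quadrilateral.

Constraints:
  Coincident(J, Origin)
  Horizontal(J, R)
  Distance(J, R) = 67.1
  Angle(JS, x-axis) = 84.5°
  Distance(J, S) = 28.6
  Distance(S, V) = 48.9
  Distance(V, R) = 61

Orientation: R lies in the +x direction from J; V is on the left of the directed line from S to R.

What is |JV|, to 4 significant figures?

70.73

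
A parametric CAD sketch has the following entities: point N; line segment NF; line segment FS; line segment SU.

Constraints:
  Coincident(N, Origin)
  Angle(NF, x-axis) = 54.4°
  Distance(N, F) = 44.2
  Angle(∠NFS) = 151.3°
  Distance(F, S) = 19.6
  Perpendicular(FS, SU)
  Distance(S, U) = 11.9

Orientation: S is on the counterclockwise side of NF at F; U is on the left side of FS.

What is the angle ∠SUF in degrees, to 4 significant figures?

58.74°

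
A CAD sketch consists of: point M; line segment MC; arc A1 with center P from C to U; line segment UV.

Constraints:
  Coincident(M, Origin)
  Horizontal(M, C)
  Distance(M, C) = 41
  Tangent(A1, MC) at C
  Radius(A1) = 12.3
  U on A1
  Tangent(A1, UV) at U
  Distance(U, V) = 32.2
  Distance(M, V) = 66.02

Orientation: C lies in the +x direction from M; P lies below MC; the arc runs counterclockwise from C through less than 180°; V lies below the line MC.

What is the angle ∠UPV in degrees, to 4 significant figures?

69.09°

M is at the origin; MC is horizontal with |MC| = 41.0 and C on the +x side, so C = (41.00, 0.000). The tangent condition forces PC to be normal to MC, so P = C + (0, -12.3) = (41.00, -12.30). Since PU ⟂ UV (tangency), |PV| = √(12.3² + 32.2²) = 34.47 regardless of where U sits on A1. So V lies on both circle(M, 66.02) and circle(P, 34.47); the below-MC intersection is V = (47.14, -46.22). U is the foot of the tangent from V: U = (30.48, -18.67).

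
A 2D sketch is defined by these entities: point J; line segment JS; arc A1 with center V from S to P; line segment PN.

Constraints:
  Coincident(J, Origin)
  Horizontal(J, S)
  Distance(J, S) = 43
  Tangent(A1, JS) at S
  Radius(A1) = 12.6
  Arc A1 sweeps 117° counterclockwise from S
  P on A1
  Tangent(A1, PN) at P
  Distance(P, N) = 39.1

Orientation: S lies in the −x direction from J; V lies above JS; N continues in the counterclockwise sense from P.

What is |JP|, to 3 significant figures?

36.7

J is at the origin; JS is horizontal with |JS| = 43.0 and S on the −x side, so S = (-43.0, 0.00). The tangent condition forces VS to be normal to JS, so V = S + (0, 12.6) = (-43.0, 12.6). On A1, S sits at bearing -90° from V; a 117° counterclockwise sweep puts P at bearing 27°, so P = V + 12.6·(cos 27°, sin 27°) = (-31.8, 18.3). Then |JP| = |P − J| = 36.7.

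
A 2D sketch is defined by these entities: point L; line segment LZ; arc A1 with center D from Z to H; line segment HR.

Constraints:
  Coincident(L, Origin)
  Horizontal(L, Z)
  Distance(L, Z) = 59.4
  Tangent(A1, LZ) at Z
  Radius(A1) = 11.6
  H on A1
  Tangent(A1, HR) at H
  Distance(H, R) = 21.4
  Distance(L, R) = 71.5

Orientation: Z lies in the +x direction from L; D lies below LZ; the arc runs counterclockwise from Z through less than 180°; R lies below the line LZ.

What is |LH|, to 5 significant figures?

53.019

Checks: L.y = 0.00, Z.y = 0.00 ✓; |DZ| = 11.60 ✓; |DH| = 11.60 ✓; ∠(DH, HR) = 90.00° ✓; |HR| = 21.40 ✓; |LR| = 71.50 ✓.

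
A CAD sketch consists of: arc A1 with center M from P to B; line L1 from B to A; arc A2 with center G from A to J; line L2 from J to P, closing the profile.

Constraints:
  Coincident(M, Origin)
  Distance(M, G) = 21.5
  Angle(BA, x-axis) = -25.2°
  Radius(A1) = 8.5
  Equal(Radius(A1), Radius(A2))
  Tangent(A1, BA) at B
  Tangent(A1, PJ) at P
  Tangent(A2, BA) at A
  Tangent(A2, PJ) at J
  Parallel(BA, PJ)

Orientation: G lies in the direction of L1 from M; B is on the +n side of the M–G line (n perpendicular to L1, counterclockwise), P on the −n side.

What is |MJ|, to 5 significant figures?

23.119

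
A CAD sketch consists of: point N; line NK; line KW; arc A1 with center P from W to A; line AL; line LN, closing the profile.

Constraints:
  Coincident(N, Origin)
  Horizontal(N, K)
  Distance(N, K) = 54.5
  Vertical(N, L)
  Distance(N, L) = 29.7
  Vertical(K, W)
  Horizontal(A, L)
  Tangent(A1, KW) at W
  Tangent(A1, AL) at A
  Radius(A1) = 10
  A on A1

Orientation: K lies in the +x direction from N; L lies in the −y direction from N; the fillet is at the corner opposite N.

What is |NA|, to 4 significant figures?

53.50

The virtual corner opposite N is at (54.50, -29.70). Tangency of A1 to KW means the radius PW is perpendicular to KW and since A1 is tangent to AL there, PA ⟂ AL, with radius 10.0, so the center P sits 10.0 in from both sides at P = (44.50, -19.70). That places the tangent points at W = (54.50, -19.70) on KW and A = (44.50, -29.70) on AL. Then |NA| = |A − N| = 53.50.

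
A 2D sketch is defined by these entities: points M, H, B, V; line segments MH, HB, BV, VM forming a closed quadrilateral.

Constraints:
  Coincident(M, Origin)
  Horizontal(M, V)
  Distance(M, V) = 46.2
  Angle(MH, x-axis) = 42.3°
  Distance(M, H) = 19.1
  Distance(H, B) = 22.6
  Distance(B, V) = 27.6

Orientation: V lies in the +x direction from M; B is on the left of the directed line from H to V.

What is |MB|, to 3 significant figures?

41.5

Checks: |HB| = 22.60 ✓; |BV| = 27.60 ✓.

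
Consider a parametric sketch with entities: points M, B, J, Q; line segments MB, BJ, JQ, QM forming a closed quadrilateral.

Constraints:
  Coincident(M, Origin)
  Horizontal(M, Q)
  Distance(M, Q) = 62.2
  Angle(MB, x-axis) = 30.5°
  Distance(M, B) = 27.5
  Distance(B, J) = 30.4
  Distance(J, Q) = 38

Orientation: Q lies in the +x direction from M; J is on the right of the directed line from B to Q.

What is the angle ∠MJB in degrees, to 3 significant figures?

52.1°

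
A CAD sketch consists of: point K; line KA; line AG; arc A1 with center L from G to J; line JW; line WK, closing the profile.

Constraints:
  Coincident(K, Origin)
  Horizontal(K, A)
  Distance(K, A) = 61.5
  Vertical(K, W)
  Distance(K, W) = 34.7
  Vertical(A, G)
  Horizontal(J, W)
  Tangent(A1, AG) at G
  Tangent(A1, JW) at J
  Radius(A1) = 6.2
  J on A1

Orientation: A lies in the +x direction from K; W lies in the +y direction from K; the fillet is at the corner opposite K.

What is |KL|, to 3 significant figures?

62.2

KW is vertical with |KW| = 34.7 and W on the +y side, so W = (0.00, 34.7). The virtual corner opposite K is at (61.5, 34.7). Since A1 is tangent to AG there, LG ⟂ AG and A1 meets JW tangentially, so LJ is at right angles to JW, with radius 6.2, so the center L sits 6.2 in from both sides at L = (55.3, 28.5). Then |KL| = |L − K| = 62.2.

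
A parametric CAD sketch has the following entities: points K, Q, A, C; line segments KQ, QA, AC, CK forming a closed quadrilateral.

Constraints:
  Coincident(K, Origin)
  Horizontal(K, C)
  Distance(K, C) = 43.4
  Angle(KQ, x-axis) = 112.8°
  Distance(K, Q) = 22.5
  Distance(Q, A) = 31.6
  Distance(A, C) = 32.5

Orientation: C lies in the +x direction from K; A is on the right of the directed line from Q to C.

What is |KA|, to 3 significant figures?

11.8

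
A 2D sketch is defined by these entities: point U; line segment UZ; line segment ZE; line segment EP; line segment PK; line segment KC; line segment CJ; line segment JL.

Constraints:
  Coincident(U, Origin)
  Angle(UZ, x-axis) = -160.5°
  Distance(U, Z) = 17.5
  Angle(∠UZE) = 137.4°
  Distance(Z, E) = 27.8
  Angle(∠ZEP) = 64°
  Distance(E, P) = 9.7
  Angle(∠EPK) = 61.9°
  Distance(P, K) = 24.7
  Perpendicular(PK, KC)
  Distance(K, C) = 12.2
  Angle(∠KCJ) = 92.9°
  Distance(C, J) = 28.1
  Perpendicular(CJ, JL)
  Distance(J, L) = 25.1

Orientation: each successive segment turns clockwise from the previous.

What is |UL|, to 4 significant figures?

30.76

∠KCJ = 92.9° gives CJ at 105.7° from the x-axis; with |CJ| = 28.1, J = (-48.76, 11.68). CJ ⟂ JL, so JL runs at 15.70°; with |JL| = 25.1, L = (-24.60, 18.47). Then |UL| = |L − U| = 30.76.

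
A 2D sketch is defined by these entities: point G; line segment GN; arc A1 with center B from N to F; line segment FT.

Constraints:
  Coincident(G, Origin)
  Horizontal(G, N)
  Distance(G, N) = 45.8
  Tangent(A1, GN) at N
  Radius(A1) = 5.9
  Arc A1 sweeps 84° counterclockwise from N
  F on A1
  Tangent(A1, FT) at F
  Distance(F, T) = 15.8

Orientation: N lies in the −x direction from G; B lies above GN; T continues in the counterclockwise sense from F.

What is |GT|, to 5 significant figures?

43.661

G is at the origin; G and N share the same y with |GN| = 45.8 and N on the −x side, so N = (-45.800, 0.0000). The tangent condition forces BN to be normal to GN, so B = N + (0, 5.9) = (-45.800, 5.9000). On A1, N sits at bearing -90° from B; an 84° counterclockwise sweep puts F at bearing -6°, so F = B + 5.9·(cos -6°, sin -6°) = (-39.932, 5.2833). A1 meets FT tangentially, so BF is at right angles to FT, so FT runs along (−sin -6°, cos -6°); with |FT| = 15.8, T = (-38.281, 20.997). Then |GT| = |T − G| = 43.661.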